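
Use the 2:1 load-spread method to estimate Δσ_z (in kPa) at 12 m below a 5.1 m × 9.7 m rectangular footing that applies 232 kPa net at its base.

By the 2:1 method the load spreads at 1 horizontal : 2 vertical, so at depth z the loaded area has grown by z in each plan dimension:
Δσ = qBL/((B+z)(L+z)) = 232×5.1×9.7/((5.1+12)(9.7+12)) = 30.93 kPa

Δσ_z ≈ 30.9 kPa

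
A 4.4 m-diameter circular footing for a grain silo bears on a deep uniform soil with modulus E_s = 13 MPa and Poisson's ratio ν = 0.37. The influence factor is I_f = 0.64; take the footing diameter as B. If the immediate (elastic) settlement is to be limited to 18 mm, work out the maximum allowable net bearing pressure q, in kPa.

q ≈ 96.3 kPa

E_s = 13 MPa = 13000 kPa.
S_e = q·B·(1−ν²)/E_s · I_f  ⇒  q = S_e·E_s / (B·(1−ν²)·I_f).
q = 0.018 × 13000 / (4.4 × 0.8631 × 0.64) = 96.28 kPa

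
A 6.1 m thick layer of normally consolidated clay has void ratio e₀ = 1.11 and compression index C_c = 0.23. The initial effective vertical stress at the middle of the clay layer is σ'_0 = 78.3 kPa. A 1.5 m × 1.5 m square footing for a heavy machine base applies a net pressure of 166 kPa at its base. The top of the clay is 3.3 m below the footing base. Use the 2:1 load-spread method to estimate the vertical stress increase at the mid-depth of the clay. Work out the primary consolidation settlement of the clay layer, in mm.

S_c ≈ 21.5 mm

Mid-depth of clay below the footing base: z = 3.3 + 6.1/2 = 6.35 m.
Stress increase at mid-clay by the 2:1 spreading method:
Δσ = qBL/((B+z)(L+z)) = 166×1.5×1.5/((1.5+6.35)(1.5+6.35)) = 6.0611 kPa
Final effective stress: σ'_f = σ'_0 + Δσ = 78.3 + 6.0611 = 84.361 kPa.
Normally consolidated clay, so the full stress increment lies on the virgin compression line:
S_c = C_c·H/(1+e₀)·log₁₀(σ'_f/σ'_0) = 0.23×6.1/(1+1.11)×log₁₀(84.361/78.3)
    = 0.66493 × 0.03238 = 0.02153 m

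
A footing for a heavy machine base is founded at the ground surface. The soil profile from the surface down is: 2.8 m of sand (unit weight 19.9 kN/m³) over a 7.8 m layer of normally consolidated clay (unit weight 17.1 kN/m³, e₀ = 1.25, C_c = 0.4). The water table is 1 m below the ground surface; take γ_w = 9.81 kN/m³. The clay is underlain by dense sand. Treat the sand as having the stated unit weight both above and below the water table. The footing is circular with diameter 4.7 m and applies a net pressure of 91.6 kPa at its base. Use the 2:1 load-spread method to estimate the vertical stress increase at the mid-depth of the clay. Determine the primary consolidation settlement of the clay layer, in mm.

Mid-depth of clay below the ground surface: z = 2.8 + 7.8/2 = 6.7 m.
Total vertical stress at mid-clay: σ_v = 19.9×2.8 + 17.1×3.9 = 122.41 kPa.
Pore pressure: u = 9.81×(6.7 − 1) = 55.917 kPa.
Initial effective stress: σ'_0 = σ_v − u = 122.41 − 55.917 = 66.493 kPa.
Stress increase at mid-clay by the 2:1 spreading method:
Δσ ≈ qD²/(D+z)² = 91.6×4.7²/(4.7+6.7)² = 15.57 kPa
Final effective stress: σ'_f = σ'_0 + Δσ = 66.493 + 15.57 = 82.063 kPa.
Normally consolidated clay, so the full stress increment lies on the virgin compression line:
S_c = C_c·H/(1+e₀)·log₁₀(σ'_f/σ'_0) = 0.4×7.8/(1+1.25)×log₁₀(82.063/66.493)
    = 1.3867 × 0.091371 = 0.1267 m

S_c ≈ 127 mm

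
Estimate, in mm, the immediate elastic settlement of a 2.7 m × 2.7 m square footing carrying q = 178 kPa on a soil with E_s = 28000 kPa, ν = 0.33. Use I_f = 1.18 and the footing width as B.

S_e ≈ 18 mm

Immediate (elastic) settlement: S_e = q·B·(1−ν²)/E_s · I_f.
S_e = 178 × 2.7 × (1 − 0.33²) / 28000 × 1.18
    = 178 × 2.7 × 0.8911 / 28000 × 1.18
    = 0.01805 m = 18.05 mm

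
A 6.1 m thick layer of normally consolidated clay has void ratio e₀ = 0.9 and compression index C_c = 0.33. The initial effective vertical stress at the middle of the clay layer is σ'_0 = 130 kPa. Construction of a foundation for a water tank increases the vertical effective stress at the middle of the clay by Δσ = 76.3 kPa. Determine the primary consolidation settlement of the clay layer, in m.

Final effective stress: σ'_f = σ'_0 + Δσ = 130 + 76.3 = 206.3 kPa.
Normally consolidated clay, so the full stress increment lies on the virgin compression line:
S_c = C_c·H/(1+e₀)·log₁₀(σ'_f/σ'_0) = 0.33×6.1/(1+0.9)×log₁₀(206.3/130)
    = 1.0595 × 0.20056 = 0.2125 m

S_c ≈ 0.212 m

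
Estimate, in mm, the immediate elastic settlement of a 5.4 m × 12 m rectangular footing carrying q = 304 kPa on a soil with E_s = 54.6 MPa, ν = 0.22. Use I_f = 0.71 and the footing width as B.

S_e ≈ 20.3 mm

Immediate (elastic) settlement: S_e = q·B·(1−ν²)/E_s · I_f.
E_s = 54.6 MPa = 54600 kPa.
S_e = 304 × 5.4 × (1 − 0.22²) / 54600 × 0.71
    = 304 × 5.4 × 0.9516 / 54600 × 0.71
    = 0.02031 m = 20.31 mm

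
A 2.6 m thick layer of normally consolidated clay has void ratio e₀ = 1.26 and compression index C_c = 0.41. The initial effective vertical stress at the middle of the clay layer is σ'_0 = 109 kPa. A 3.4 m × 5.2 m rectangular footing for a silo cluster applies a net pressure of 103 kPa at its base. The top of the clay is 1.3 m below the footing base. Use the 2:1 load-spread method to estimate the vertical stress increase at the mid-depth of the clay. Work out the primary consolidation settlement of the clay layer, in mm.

Mid-depth of clay below the footing base: z = 1.3 + 2.6/2 = 2.6 m.
Stress increase at mid-clay by the 2:1 spreading method:
Δσ = qBL/((B+z)(L+z)) = 103×3.4×5.2/((3.4+2.6)(5.2+2.6)) = 38.911 kPa
Final effective stress: σ'_f = σ'_0 + Δσ = 109 + 38.911 = 147.91 kPa.
Normally consolidated clay, so the full stress increment lies on the virgin compression line:
S_c = C_c·H/(1+e₀)·log₁₀(σ'_f/σ'_0) = 0.41×2.6/(1+1.26)×log₁₀(147.91/109)
    = 0.47168 × 0.13257 = 0.06253 m

S_c ≈ 62.5 mm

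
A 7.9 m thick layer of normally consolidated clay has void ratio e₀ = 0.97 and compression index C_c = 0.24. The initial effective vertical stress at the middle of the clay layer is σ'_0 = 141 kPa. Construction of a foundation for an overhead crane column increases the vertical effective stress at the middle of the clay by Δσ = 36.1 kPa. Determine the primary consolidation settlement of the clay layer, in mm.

S_c ≈ 95.3 mm

Final effective stress: σ'_f = σ'_0 + Δσ = 141 + 36.1 = 177.1 kPa.
Normally consolidated clay, so the full stress increment lies on the virgin compression line:
S_c = C_c·H/(1+e₀)·log₁₀(σ'_f/σ'_0) = 0.24×7.9/(1+0.97)×log₁₀(177.1/141)
    = 0.96244 × 0.098999 = 0.09528 m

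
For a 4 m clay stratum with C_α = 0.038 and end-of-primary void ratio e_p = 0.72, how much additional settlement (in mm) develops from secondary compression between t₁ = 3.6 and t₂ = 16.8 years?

S_s ≈ 59.1 mm

Secondary compression: S_s = C_α·H/(1+e_p)·log₁₀(t₂/t₁)
S_s = 0.038×4/(1+0.72)×log₁₀(16.8/3.6)
    = 0.08837 × 0.669 = 0.05912 m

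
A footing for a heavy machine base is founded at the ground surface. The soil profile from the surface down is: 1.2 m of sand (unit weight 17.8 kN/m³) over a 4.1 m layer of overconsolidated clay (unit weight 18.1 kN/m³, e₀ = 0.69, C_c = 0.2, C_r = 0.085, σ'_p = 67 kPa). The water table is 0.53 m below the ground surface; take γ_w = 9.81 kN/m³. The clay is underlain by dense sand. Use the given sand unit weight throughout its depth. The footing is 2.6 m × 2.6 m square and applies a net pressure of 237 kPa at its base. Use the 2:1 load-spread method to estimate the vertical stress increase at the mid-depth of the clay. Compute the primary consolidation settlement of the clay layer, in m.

S_c ≈ 0.1 m

Mid-depth of clay below the ground surface: z = 1.2 + 4.1/2 = 3.25 m.
Total vertical stress at mid-clay: σ_v = 17.8×1.2 + 18.1×2.05 = 58.465 kPa.
Pore pressure: u = 9.81×(3.25 − 0.53) = 26.683 kPa.
Initial effective stress: σ'_0 = σ_v − u = 58.465 − 26.683 = 31.782 kPa.
Stress increase at mid-clay by the 2:1 spreading method:
Δσ = qBL/((B+z)(L+z)) = 237×2.6×2.6/((2.6+3.25)(2.6+3.25)) = 46.815 kPa
Final effective stress: σ'_f = 31.782 + 46.815 = 78.597 kPa.
σ'_f = 78.597 > σ'_p = 67 kPa, so the stress path crosses the preconsolidation pressure — recompression up to σ'_p, then virgin compression beyond:
S_c = H/(1+e₀)·[C_r·log₁₀(σ'_p/σ'_0) + C_c·log₁₀(σ'_f/σ'_p)]
    = 4.1/1.69 × [0.085×log₁₀(67/31.782) + 0.2×log₁₀(78.597/67)]
    = 2.426 × [0.027531 + 0.013866] = 0.1004 m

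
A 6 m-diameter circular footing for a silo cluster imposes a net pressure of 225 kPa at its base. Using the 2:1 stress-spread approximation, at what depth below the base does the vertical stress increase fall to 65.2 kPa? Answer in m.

z ≈ 5.15 m

2:1 spreading — at depth z the loaded area has grown by z in each plan dimension:
qD²/(D+z)² = Δσ_z ⇒ z = D(√(q/Δσ_z) − 1) = 6×(√(225/65.2) − 1) = 5.146 m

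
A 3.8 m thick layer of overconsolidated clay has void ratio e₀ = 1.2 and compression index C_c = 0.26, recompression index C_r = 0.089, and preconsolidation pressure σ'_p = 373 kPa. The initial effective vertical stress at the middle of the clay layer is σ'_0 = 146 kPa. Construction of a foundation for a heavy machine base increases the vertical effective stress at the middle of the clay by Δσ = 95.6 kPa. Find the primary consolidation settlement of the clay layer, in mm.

Final effective stress: σ'_f = 146 + 95.6 = 241.6 kPa.
σ'_f = 241.6 ≤ σ'_p = 373 kPa, so the clay remains overconsolidated and only the recompression index applies:
S_c = C_r·H/(1+e₀)·log₁₀(σ'_f/σ'_0) = 0.089×3.8/2.2×log₁₀(241.6/146)
    = 0.15373 × 0.21874 = 0.03363 m

S_c ≈ 33.6 mm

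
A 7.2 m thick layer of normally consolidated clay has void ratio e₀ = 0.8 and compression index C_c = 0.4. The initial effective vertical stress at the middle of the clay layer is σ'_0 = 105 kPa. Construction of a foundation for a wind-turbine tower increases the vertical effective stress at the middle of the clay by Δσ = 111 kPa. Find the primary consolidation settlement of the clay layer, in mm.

S_c ≈ 501 mm

Final effective stress: σ'_f = σ'_0 + Δσ = 105 + 111 = 216 kPa.
Normally consolidated clay, so the full stress increment lies on the virgin compression line:
S_c = C_c·H/(1+e₀)·log₁₀(σ'_f/σ'_0) = 0.4×7.2/(1+0.8)×log₁₀(216/105)
    = 1.6 × 0.31326 = 0.5012 m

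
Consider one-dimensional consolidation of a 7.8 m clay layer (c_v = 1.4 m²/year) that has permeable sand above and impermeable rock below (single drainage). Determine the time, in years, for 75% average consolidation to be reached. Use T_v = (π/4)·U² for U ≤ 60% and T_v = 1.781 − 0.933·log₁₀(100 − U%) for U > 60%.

t ≈ 20.7 years

Drainage path length: H_d = H = 7.8 m (single drainage).
U > 60%: T_v = 1.781 − 0.933·log₁₀(100 − 75) = 0.47672.
t = T_v·H_d²/c_v = 0.47672×7.8²/1.4 = 20.72 years.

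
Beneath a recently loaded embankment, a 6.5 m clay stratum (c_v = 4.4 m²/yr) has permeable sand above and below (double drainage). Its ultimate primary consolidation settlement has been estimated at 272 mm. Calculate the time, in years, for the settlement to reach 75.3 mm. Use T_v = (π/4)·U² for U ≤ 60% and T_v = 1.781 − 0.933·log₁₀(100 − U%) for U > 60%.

t ≈ 0.144 years

Drainage path length: H_d = H/2 = 3.25 m (double drainage).
U = S(t)/S_ult = 75.3/272 = 0.2768.
U ≤ 60%: T_v = (π/4)·U² = (π/4)×0.27684² = 0.060192.
t = T_v·H_d²/c_v = 0.060192×3.25²/4.4 = 0.1445 years.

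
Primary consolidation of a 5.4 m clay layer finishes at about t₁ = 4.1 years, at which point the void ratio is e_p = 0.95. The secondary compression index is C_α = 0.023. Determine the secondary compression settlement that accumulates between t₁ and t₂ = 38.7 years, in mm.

Secondary compression: S_s = C_α·H/(1+e_p)·log₁₀(t₂/t₁)
S_s = 0.023×5.4/(1+0.95)×log₁₀(38.7/4.1)
    = 0.06369 × 0.9749 = 0.0621 m

S_s ≈ 62.1 mm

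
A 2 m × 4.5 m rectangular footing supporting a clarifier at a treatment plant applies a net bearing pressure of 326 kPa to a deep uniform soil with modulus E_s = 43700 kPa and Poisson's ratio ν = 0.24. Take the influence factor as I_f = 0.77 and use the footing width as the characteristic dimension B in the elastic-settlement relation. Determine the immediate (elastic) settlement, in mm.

Immediate (elastic) settlement: S_e = q·B·(1−ν²)/E_s · I_f.
S_e = 326 × 2 × (1 − 0.24²) / 43700 × 0.77
    = 326 × 2 × 0.9424 / 43700 × 0.77
    = 0.01083 m = 10.83 mm

S_e ≈ 10.8 mm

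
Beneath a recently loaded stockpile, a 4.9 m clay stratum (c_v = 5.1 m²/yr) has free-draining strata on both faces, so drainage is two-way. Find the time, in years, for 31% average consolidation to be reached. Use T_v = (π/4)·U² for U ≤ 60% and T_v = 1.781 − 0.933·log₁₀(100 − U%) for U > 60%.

t ≈ 0.0888 years

Drainage path length: H_d = H/2 = 2.45 m (double drainage).
U ≤ 60%: T_v = (π/4)·U² = (π/4)×0.31² = 0.075477.
t = T_v·H_d²/c_v = 0.075477×2.45²/5.1 = 0.08883 years.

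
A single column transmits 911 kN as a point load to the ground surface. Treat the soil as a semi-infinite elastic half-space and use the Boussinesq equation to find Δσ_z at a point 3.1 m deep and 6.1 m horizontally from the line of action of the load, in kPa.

Boussinesq vertical stress below a point load on an elastic half-space:
Δσ_z = 3P/(2πz²) · [1 + (r/z)²]^(−5/2)
r/z = 6.1/3.1 = 1.9677; [1+(r/z)²]^(−5/2) = 0.019087.
Δσ_z = 3×911/(2π×3.1²) × 0.019087 = 45.262 × 0.019087 = 0.8639 kPa

Δσ_z ≈ 0.864 kPa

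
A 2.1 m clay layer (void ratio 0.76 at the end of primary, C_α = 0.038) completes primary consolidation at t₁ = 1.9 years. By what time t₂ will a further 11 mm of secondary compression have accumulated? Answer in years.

t₂ ≈ 3.32 years

S_s = C_α·H/(1+e_p)·log₁₀(t₂/t₁) ⇒ log₁₀(t₂/t₁) = S_s·(1+e_p)/(C_α·H).
log₁₀(t₂/t₁) = 0.011 × (1+0.76) / (0.038×2.1) = 0.2426
t₂ = t₁ × 10^0.2426 = 1.9 × 1.748 = 3.322 years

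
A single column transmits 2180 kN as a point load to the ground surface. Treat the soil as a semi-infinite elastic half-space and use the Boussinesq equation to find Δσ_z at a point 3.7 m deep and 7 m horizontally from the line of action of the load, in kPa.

Boussinesq vertical stress below a point load on an elastic half-space:
Δσ_z = 3P/(2πz²) · [1 + (r/z)²]^(−5/2)
r/z = 7/3.7 = 1.8919; [1+(r/z)²]^(−5/2) = 0.022285.
Δσ_z = 3×2180/(2π×3.7²) × 0.022285 = 76.032 × 0.022285 = 1.694 kPa

Δσ_z ≈ 1.69 kPa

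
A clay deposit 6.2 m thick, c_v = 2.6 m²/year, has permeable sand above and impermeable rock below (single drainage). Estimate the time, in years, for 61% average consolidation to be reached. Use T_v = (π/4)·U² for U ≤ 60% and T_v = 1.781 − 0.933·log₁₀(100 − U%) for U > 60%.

t ≈ 4.38 years

Drainage path length: H_d = H = 6.2 m (single drainage).
U > 60%: T_v = 1.781 − 0.933·log₁₀(100 − 61) = 0.29654.
t = T_v·H_d²/c_v = 0.29654×6.2²/2.6 = 4.384 years.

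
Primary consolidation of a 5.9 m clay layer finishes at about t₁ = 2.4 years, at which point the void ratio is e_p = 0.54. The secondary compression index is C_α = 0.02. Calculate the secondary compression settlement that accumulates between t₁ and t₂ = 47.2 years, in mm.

S_s ≈ 99.1 mm

Secondary compression: S_s = C_α·H/(1+e_p)·log₁₀(t₂/t₁)
S_s = 0.02×5.9/(1+0.54)×log₁₀(47.2/2.4)
    = 0.07662 × 1.294 = 0.09913 m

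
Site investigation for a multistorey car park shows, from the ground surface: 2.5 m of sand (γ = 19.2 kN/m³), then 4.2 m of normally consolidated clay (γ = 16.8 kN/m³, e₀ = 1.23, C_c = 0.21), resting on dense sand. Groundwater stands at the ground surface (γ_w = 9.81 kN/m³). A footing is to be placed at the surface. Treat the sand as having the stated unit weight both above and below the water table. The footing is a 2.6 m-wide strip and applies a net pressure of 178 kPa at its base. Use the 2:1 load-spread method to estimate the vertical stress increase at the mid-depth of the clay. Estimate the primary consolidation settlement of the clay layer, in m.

Mid-depth of clay below the ground surface: z = 2.5 + 4.2/2 = 4.6 m.
Total vertical stress at mid-clay: σ_v = 19.2×2.5 + 16.8×2.1 = 83.28 kPa.
Pore pressure: u = 9.81×(4.6 − 0) = 45.126 kPa.
Initial effective stress: σ'_0 = σ_v − u = 83.28 − 45.126 = 38.154 kPa.
Stress increase at mid-clay by the 2:1 spreading method:
Δσ = qB/(B+z) = 178×2.6/(2.6+4.6) = 64.278 kPa
Final effective stress: σ'_f = σ'_0 + Δσ = 38.154 + 64.278 = 102.43 kPa.
Normally consolidated clay, so the full stress increment lies on the virgin compression line:
S_c = C_c·H/(1+e₀)·log₁₀(σ'_f/σ'_0) = 0.21×4.2/(1+1.23)×log₁₀(102.43/38.154)
    = 0.39552 × 0.42889 = 0.1696 m

S_c ≈ 0.17 m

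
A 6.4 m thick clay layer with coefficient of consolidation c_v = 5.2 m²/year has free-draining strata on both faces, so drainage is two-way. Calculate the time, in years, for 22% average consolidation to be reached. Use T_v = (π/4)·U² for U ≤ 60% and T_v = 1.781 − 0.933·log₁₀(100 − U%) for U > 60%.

Drainage path length: H_d = H/2 = 3.2 m (double drainage).
U ≤ 60%: T_v = (π/4)·U² = (π/4)×0.22² = 0.038013.
t = T_v·H_d²/c_v = 0.038013×3.2²/5.2 = 0.07486 years.

t ≈ 0.0749 years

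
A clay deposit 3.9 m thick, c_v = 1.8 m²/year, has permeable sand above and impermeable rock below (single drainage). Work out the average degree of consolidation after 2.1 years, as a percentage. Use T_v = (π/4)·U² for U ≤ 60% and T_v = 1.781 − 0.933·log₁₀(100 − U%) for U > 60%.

U ≈ 56.3 %

Drainage path length: H_d = H = 3.9 m (single drainage).
T_v = c_v·t/H_d² = 1.8×2.1/3.9² = 0.24852.
T_v = 0.24852 corresponds to the U ≤ 60% branch:
U = √(4T_v/π) = 0.5625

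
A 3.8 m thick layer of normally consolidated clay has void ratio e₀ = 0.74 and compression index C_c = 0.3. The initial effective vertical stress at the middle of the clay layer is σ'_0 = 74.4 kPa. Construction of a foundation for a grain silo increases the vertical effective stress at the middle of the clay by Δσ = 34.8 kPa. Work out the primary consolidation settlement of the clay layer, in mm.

S_c ≈ 109 mm

Final effective stress: σ'_f = σ'_0 + Δσ = 74.4 + 34.8 = 109.2 kPa.
Normally consolidated clay, so the full stress increment lies on the virgin compression line:
S_c = C_c·H/(1+e₀)·log₁₀(σ'_f/σ'_0) = 0.3×3.8/(1+0.74)×log₁₀(109.2/74.4)
    = 0.65517 × 0.16665 = 0.1092 m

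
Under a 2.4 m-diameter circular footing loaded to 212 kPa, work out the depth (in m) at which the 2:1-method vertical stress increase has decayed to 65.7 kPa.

z ≈ 1.91 m

2:1 spreading — at depth z the loaded area has grown by z in each plan dimension:
qD²/(D+z)² = Δσ_z ⇒ z = D(√(q/Δσ_z) − 1) = 2.4×(√(212/65.7) − 1) = 1.911 m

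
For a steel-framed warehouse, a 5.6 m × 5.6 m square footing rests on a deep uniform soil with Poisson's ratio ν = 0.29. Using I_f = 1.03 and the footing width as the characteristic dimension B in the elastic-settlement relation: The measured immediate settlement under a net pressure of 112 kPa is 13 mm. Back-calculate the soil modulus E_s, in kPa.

S_e = q·B·(1−ν²)/E_s · I_f  ⇒  E_s = q·B·(1−ν²)·I_f / S_e.
E_s = 112 × 5.6 × 0.9159 × 1.03 / 0.013 = 45510 kPa

E_s ≈ 45500 kPa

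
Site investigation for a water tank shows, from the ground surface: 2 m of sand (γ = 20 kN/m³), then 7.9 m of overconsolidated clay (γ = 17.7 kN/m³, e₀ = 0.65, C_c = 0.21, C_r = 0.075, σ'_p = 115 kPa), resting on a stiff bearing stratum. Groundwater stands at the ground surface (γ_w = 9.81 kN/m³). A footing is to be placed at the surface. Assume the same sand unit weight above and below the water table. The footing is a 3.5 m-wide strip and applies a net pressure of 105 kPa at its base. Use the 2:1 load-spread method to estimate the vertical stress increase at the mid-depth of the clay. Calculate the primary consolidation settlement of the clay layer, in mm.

Mid-depth of clay below the ground surface: z = 2 + 7.9/2 = 5.95 m.
Total vertical stress at mid-clay: σ_v = 20×2 + 17.7×3.95 = 109.92 kPa.
Pore pressure: u = 9.81×(5.95 − 0) = 58.37 kPa.
Initial effective stress: σ'_0 = σ_v − u = 109.92 − 58.37 = 51.55 kPa.
Stress increase at mid-clay by the 2:1 spreading method:
Δσ = qB/(B+z) = 105×3.5/(3.5+5.95) = 38.889 kPa
Final effective stress: σ'_f = 51.55 + 38.889 = 90.439 kPa.
σ'_f = 90.439 ≤ σ'_p = 115 kPa, so the clay remains overconsolidated and only the recompression index applies:
S_c = C_r·H/(1+e₀)·log₁₀(σ'_f/σ'_0) = 0.075×7.9/1.65×log₁₀(90.439/51.55)
    = 0.35909 × 0.24413 = 0.08767 m

S_c ≈ 87.7 mm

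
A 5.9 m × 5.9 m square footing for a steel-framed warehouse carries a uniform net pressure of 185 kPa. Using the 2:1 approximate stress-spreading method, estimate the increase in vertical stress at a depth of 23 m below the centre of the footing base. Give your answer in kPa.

Δσ_z ≈ 7.71 kPa

By the 2:1 method the load spreads at 1 horizontal : 2 vertical, so at depth z the loaded area has grown by z in each plan dimension:
Δσ = qBL/((B+z)(L+z)) = 185×5.9×5.9/((5.9+23)(5.9+23)) = 7.7105 kPa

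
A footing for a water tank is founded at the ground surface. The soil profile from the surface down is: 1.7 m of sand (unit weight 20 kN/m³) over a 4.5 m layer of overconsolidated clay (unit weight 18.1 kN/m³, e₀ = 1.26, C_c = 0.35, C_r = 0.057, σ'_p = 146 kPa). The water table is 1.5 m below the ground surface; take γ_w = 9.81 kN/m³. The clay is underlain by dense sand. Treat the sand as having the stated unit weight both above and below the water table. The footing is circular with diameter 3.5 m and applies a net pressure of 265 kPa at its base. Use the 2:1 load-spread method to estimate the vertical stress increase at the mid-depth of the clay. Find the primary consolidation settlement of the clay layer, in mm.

S_c ≈ 37.8 mm

Mid-depth of clay below the ground surface: z = 1.7 + 4.5/2 = 3.95 m.
Total vertical stress at mid-clay: σ_v = 20×1.7 + 18.1×2.25 = 74.725 kPa.
Pore pressure: u = 9.81×(3.95 − 1.5) = 24.035 kPa.
Initial effective stress: σ'_0 = σ_v − u = 74.725 − 24.035 = 50.69 kPa.
Stress increase at mid-clay by the 2:1 spreading method:
Δσ ≈ qD²/(D+z)² = 265×3.5²/(3.5+3.95)² = 58.488 kPa
Final effective stress: σ'_f = 50.69 + 58.488 = 109.18 kPa.
σ'_f = 109.18 ≤ σ'_p = 146 kPa, so the clay remains overconsolidated and only the recompression index applies:
S_c = C_r·H/(1+e₀)·log₁₀(σ'_f/σ'_0) = 0.057×4.5/2.26×log₁₀(109.18/50.69)
    = 0.1135 × 0.33322 = 0.03782 m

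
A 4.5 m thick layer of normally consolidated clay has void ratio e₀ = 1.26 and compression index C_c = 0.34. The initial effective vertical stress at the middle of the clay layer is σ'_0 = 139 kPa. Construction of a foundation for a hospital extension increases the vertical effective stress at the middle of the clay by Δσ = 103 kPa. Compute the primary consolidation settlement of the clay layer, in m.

S_c ≈ 0.163 m

Final effective stress: σ'_f = σ'_0 + Δσ = 139 + 103 = 242 kPa.
Normally consolidated clay, so the full stress increment lies on the virgin compression line:
S_c = C_c·H/(1+e₀)·log₁₀(σ'_f/σ'_0) = 0.34×4.5/(1+1.26)×log₁₀(242/139)
    = 0.67699 × 0.2408 = 0.163 m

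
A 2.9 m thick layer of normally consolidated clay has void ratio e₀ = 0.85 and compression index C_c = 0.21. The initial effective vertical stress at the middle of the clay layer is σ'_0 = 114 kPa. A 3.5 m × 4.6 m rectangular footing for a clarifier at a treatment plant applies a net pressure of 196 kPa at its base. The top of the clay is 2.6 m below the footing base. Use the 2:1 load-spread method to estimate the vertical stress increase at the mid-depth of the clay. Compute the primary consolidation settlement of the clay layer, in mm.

Mid-depth of clay below the footing base: z = 2.6 + 2.9/2 = 4.05 m.
Stress increase at mid-clay by the 2:1 spreading method:
Δσ = qBL/((B+z)(L+z)) = 196×3.5×4.6/((3.5+4.05)(4.6+4.05)) = 48.319 kPa
Final effective stress: σ'_f = σ'_0 + Δσ = 114 + 48.319 = 162.32 kPa.
Normally consolidated clay, so the full stress increment lies on the virgin compression line:
S_c = C_c·H/(1+e₀)·log₁₀(σ'_f/σ'_0) = 0.21×2.9/(1+0.85)×log₁₀(162.32/114)
    = 0.32919 × 0.15347 = 0.05052 m

S_c ≈ 50.5 mm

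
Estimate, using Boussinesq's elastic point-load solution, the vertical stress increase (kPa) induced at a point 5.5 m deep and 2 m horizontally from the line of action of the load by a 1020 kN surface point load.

Δσ_z ≈ 11.8 kPa

Boussinesq vertical stress below a point load on an elastic half-space:
Δσ_z = 3P/(2πz²) · [1 + (r/z)²]^(−5/2)
r/z = 2/5.5 = 0.36364; [1+(r/z)²]^(−5/2) = 0.7331.
Δσ_z = 3×1020/(2π×5.5²) × 0.7331 = 16.1 × 0.7331 = 11.8 kPa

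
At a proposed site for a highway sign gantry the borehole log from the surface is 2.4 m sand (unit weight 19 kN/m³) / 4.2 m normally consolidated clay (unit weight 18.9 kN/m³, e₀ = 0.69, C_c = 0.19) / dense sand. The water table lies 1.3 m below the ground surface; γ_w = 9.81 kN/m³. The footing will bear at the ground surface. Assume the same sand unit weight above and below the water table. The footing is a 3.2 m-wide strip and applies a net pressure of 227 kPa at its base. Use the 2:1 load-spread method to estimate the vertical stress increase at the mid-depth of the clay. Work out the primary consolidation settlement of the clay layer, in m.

S_c ≈ 0.207 m

Mid-depth of clay below the ground surface: z = 2.4 + 4.2/2 = 4.5 m.
Total vertical stress at mid-clay: σ_v = 19×2.4 + 18.9×2.1 = 85.29 kPa.
Pore pressure: u = 9.81×(4.5 − 1.3) = 31.392 kPa.
Initial effective stress: σ'_0 = σ_v − u = 85.29 − 31.392 = 53.898 kPa.
Stress increase at mid-clay by the 2:1 spreading method:
Δσ = qB/(B+z) = 227×3.2/(3.2+4.5) = 94.338 kPa
Final effective stress: σ'_f = σ'_0 + Δσ = 53.898 + 94.338 = 148.24 kPa.
Normally consolidated clay, so the full stress increment lies on the virgin compression line:
S_c = C_c·H/(1+e₀)·log₁₀(σ'_f/σ'_0) = 0.19×4.2/(1+0.69)×log₁₀(148.24/53.898)
    = 0.47219 × 0.43939 = 0.2075 m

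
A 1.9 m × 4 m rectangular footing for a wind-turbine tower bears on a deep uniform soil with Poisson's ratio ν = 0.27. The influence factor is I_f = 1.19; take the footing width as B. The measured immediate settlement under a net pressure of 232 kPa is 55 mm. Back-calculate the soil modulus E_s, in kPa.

E_s ≈ 8840 kPa

S_e = q·B·(1−ν²)/E_s · I_f  ⇒  E_s = q·B·(1−ν²)·I_f / S_e.
E_s = 232 × 1.9 × 0.9271 × 1.19 / 0.055 = 8842 kPa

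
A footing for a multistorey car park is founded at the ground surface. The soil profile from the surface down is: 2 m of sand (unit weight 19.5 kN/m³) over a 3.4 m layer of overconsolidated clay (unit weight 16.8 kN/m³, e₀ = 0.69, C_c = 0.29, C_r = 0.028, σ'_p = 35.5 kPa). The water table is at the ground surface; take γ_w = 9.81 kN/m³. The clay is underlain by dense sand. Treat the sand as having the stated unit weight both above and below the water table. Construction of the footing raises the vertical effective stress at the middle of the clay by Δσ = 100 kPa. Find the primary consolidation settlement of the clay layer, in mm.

Mid-depth of clay below the ground surface: z = 2 + 3.4/2 = 3.7 m.
Total vertical stress at mid-clay: σ_v = 19.5×2 + 16.8×1.7 = 67.56 kPa.
Pore pressure: u = 9.81×(3.7 − 0) = 36.297 kPa.
Initial effective stress: σ'_0 = σ_v − u = 67.56 − 36.297 = 31.263 kPa.
Final effective stress: σ'_f = 31.263 + 100 = 131.26 kPa.
σ'_f = 131.26 > σ'_p = 35.5 kPa, so the stress path crosses the preconsolidation pressure — recompression up to σ'_p, then virgin compression beyond:
S_c = H/(1+e₀)·[C_r·log₁₀(σ'_p/σ'_0) + C_c·log₁₀(σ'_f/σ'_p)]
    = 3.4/1.69 × [0.028×log₁₀(35.5/31.263) + 0.29×log₁₀(131.26/35.5)]
    = 2.0118 × [0.0015455 + 0.16469] = 0.3344 m

S_c ≈ 334 mm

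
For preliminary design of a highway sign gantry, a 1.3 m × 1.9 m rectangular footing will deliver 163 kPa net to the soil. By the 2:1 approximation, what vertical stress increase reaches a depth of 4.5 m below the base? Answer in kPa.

Δσ_z ≈ 10.8 kPa

By the 2:1 method the load spreads at 1 horizontal : 2 vertical, so at depth z the loaded area has grown by z in each plan dimension:
Δσ = qBL/((B+z)(L+z)) = 163×1.3×1.9/((1.3+4.5)(1.9+4.5)) = 10.846 kPa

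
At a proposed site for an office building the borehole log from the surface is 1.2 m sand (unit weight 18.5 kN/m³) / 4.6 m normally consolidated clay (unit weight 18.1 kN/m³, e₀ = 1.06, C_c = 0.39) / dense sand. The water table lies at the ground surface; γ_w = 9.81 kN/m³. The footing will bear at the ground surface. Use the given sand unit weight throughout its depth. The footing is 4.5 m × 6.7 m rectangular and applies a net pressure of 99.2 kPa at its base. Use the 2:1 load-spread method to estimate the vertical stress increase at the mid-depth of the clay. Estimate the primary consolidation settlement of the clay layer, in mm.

Mid-depth of clay below the ground surface: z = 1.2 + 4.6/2 = 3.5 m.
Total vertical stress at mid-clay: σ_v = 18.5×1.2 + 18.1×2.3 = 63.83 kPa.
Pore pressure: u = 9.81×(3.5 − 0) = 34.335 kPa.
Initial effective stress: σ'_0 = σ_v − u = 63.83 − 34.335 = 29.495 kPa.
Stress increase at mid-clay by the 2:1 spreading method:
Δσ = qBL/((B+z)(L+z)) = 99.2×4.5×6.7/((4.5+3.5)(6.7+3.5)) = 36.653 kPa
Final effective stress: σ'_f = σ'_0 + Δσ = 29.495 + 36.653 = 66.148 kPa.
Normally consolidated clay, so the full stress increment lies on the virgin compression line:
S_c = C_c·H/(1+e₀)·log₁₀(σ'_f/σ'_0) = 0.39×4.6/(1+1.06)×log₁₀(66.148/29.495)
    = 0.87087 × 0.35077 = 0.3055 m

S_c ≈ 305 mm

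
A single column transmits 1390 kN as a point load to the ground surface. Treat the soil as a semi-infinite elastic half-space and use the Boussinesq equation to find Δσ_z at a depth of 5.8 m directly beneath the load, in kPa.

Boussinesq vertical stress below a point load on an elastic half-space:
Δσ_z = 3P/(2πz²) · [1 + (r/z)²]^(−5/2)
r/z = 0/5.8 = 0; [1+(r/z)²]^(−5/2) = 1.
Δσ_z = 3×1390/(2π×5.8²) × 1 = 19.729 × 1 = 19.73 kPa

Δσ_z ≈ 19.7 kPa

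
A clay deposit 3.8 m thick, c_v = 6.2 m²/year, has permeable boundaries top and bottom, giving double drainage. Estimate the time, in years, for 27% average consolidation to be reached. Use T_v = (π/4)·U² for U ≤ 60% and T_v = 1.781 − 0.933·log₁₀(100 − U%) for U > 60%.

t ≈ 0.0333 years

Drainage path length: H_d = H/2 = 1.9 m (double drainage).
U ≤ 60%: T_v = (π/4)·U² = (π/4)×0.27² = 0.057256.
t = T_v·H_d²/c_v = 0.057256×1.9²/6.2 = 0.03334 years.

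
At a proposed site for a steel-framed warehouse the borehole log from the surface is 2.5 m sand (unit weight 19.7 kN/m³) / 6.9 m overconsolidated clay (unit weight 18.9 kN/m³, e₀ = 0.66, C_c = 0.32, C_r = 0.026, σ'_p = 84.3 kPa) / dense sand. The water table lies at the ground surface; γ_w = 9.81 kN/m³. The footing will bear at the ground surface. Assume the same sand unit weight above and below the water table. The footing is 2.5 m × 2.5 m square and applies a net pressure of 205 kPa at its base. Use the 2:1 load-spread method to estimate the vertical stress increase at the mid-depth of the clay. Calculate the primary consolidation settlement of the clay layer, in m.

Mid-depth of clay below the ground surface: z = 2.5 + 6.9/2 = 5.95 m.
Total vertical stress at mid-clay: σ_v = 19.7×2.5 + 18.9×3.45 = 114.45 kPa.
Pore pressure: u = 9.81×(5.95 − 0) = 58.37 kPa.
Initial effective stress: σ'_0 = σ_v − u = 114.45 − 58.37 = 56.08 kPa.
Stress increase at mid-clay by the 2:1 spreading method:
Δσ = qBL/((B+z)(L+z)) = 205×2.5×2.5/((2.5+5.95)(2.5+5.95)) = 17.944 kPa
Final effective stress: σ'_f = 56.08 + 17.944 = 74.024 kPa.
σ'_f = 74.024 ≤ σ'_p = 84.3 kPa, so the clay remains overconsolidated and only the recompression index applies:
S_c = C_r·H/(1+e₀)·log₁₀(σ'_f/σ'_0) = 0.026×6.9/1.66×log₁₀(74.024/56.08)
    = 0.10807 × 0.12056 = 0.01303 m

S_c ≈ 0.013 m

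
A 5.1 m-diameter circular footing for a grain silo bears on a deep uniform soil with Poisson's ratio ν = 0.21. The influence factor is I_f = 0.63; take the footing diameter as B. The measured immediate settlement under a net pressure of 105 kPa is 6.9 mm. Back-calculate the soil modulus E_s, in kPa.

E_s ≈ 46700 kPa

S_e = q·B·(1−ν²)/E_s · I_f  ⇒  E_s = q·B·(1−ν²)·I_f / S_e.
E_s = 105 × 5.1 × 0.9559 × 0.63 / 0.0069 = 46740 kPa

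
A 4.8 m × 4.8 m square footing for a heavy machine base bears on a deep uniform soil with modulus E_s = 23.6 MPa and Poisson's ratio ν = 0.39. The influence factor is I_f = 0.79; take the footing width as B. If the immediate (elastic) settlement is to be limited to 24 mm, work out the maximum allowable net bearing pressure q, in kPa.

E_s = 23.6 MPa = 23600 kPa.
S_e = q·B·(1−ν²)/E_s · I_f  ⇒  q = S_e·E_s / (B·(1−ν²)·I_f).
q = 0.024 × 23600 / (4.8 × 0.8479 × 0.79) = 176.2 kPa

q ≈ 176 kPa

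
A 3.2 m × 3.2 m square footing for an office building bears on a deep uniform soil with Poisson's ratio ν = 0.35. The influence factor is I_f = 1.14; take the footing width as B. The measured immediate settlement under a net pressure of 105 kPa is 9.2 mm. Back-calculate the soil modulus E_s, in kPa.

E_s ≈ 36500 kPa

S_e = q·B·(1−ν²)/E_s · I_f  ⇒  E_s = q·B·(1−ν²)·I_f / S_e.
E_s = 105 × 3.2 × 0.8775 × 1.14 / 0.0092 = 36530 kPa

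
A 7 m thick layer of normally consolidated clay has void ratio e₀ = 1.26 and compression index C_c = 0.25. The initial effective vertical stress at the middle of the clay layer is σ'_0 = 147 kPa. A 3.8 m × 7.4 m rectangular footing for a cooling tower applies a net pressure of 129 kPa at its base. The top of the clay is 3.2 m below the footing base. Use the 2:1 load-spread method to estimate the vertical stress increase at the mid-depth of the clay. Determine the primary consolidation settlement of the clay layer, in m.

S_c ≈ 0.0518 m

Mid-depth of clay below the footing base: z = 3.2 + 7/2 = 6.7 m.
Stress increase at mid-clay by the 2:1 spreading method:
Δσ = qBL/((B+z)(L+z)) = 129×3.8×7.4/((3.8+6.7)(7.4+6.7)) = 24.502 kPa
Final effective stress: σ'_f = σ'_0 + Δσ = 147 + 24.502 = 171.5 kPa.
Normally consolidated clay, so the full stress increment lies on the virgin compression line:
S_c = C_c·H/(1+e₀)·log₁₀(σ'_f/σ'_0) = 0.25×7/(1+1.26)×log₁₀(171.5/147)
    = 0.77434 × 0.066947 = 0.05184 m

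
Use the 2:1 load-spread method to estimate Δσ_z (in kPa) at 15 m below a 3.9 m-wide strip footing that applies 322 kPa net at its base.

Δσ_z ≈ 66.4 kPa

By the 2:1 method the load spreads at 1 horizontal : 2 vertical, so at depth z the loaded area has grown by z in each plan dimension:
Δσ = qB/(B+z) = 322×3.9/(3.9+15) = 66.444 kPa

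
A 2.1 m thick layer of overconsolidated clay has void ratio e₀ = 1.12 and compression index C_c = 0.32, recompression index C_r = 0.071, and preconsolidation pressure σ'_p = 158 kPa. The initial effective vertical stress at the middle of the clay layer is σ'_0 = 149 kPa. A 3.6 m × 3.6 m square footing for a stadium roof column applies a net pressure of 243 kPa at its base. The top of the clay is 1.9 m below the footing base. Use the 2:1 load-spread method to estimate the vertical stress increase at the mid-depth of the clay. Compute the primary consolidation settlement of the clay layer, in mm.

Mid-depth of clay below the footing base: z = 1.9 + 2.1/2 = 2.95 m.
Stress increase at mid-clay by the 2:1 spreading method:
Δσ = qBL/((B+z)(L+z)) = 243×3.6×3.6/((3.6+2.95)(3.6+2.95)) = 73.406 kPa
Final effective stress: σ'_f = 149 + 73.406 = 222.41 kPa.
σ'_f = 222.41 > σ'_p = 158 kPa, so the stress path crosses the preconsolidation pressure — recompression up to σ'_p, then virgin compression beyond:
S_c = H/(1+e₀)·[C_r·log₁₀(σ'_p/σ'_0) + C_c·log₁₀(σ'_f/σ'_p)]
    = 2.1/2.12 × [0.071×log₁₀(158/149) + 0.32×log₁₀(222.41/158)]
    = 0.99057 × [0.0018084 + 0.047519] = 0.04886 m

S_c ≈ 48.9 mm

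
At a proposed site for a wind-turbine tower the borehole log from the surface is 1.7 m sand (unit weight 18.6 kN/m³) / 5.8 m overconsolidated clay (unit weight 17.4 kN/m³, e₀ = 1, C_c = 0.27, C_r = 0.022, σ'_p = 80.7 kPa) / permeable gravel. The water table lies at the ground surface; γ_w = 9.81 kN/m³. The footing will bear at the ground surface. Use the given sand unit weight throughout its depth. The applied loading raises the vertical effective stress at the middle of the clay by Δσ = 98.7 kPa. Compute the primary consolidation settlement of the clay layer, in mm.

S_c ≈ 198 mm

Mid-depth of clay below the ground surface: z = 1.7 + 5.8/2 = 4.6 m.
Total vertical stress at mid-clay: σ_v = 18.6×1.7 + 17.4×2.9 = 82.08 kPa.
Pore pressure: u = 9.81×(4.6 − 0) = 45.126 kPa.
Initial effective stress: σ'_0 = σ_v − u = 82.08 − 45.126 = 36.954 kPa.
Final effective stress: σ'_f = 36.954 + 98.7 = 135.65 kPa.
σ'_f = 135.65 > σ'_p = 80.7 kPa, so the stress path crosses the preconsolidation pressure — recompression up to σ'_p, then virgin compression beyond:
S_c = H/(1+e₀)·[C_r·log₁₀(σ'_p/σ'_0) + C_c·log₁₀(σ'_f/σ'_p)]
    = 5.8/2 × [0.022×log₁₀(80.7/36.954) + 0.27×log₁₀(135.65/80.7)]
    = 2.9 × [0.0074627 + 0.060897] = 0.1982 m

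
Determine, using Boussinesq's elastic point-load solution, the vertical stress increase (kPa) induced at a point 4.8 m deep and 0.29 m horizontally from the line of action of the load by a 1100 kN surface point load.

Boussinesq vertical stress below a point load on an elastic half-space:
Δσ_z = 3P/(2πz²) · [1 + (r/z)²]^(−5/2)
r/z = 0.29/4.8 = 0.060417; [1+(r/z)²]^(−5/2) = 0.99093.
Δσ_z = 3×1100/(2π×4.8²) × 0.99093 = 22.796 × 0.99093 = 22.59 kPa

Δσ_z ≈ 22.6 kPa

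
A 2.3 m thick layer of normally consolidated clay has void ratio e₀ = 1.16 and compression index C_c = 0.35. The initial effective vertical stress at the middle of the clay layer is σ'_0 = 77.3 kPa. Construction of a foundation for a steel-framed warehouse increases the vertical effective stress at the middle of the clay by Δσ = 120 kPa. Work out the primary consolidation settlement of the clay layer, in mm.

S_c ≈ 152 mm

Final effective stress: σ'_f = σ'_0 + Δσ = 77.3 + 120 = 197.3 kPa.
Normally consolidated clay, so the full stress increment lies on the virgin compression line:
S_c = C_c·H/(1+e₀)·log₁₀(σ'_f/σ'_0) = 0.35×2.3/(1+1.16)×log₁₀(197.3/77.3)
    = 0.37269 × 0.40695 = 0.1517 m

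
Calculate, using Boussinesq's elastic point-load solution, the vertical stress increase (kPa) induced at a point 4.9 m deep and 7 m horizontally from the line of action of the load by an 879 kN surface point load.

Boussinesq vertical stress below a point load on an elastic half-space:
Δσ_z = 3P/(2πz²) · [1 + (r/z)²]^(−5/2)
r/z = 7/4.9 = 1.4286; [1+(r/z)²]^(−5/2) = 0.062019.
Δσ_z = 3×879/(2π×4.9²) × 0.062019 = 17.48 × 0.062019 = 1.084 kPa

Δσ_z ≈ 1.08 kPa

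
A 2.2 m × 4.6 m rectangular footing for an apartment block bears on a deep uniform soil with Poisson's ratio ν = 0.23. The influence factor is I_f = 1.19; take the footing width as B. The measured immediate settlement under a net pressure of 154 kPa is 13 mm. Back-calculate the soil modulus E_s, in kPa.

S_e = q·B·(1−ν²)/E_s · I_f  ⇒  E_s = q·B·(1−ν²)·I_f / S_e.
E_s = 154 × 2.2 × 0.9471 × 1.19 / 0.013 = 29370 kPa

E_s ≈ 29400 kPa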